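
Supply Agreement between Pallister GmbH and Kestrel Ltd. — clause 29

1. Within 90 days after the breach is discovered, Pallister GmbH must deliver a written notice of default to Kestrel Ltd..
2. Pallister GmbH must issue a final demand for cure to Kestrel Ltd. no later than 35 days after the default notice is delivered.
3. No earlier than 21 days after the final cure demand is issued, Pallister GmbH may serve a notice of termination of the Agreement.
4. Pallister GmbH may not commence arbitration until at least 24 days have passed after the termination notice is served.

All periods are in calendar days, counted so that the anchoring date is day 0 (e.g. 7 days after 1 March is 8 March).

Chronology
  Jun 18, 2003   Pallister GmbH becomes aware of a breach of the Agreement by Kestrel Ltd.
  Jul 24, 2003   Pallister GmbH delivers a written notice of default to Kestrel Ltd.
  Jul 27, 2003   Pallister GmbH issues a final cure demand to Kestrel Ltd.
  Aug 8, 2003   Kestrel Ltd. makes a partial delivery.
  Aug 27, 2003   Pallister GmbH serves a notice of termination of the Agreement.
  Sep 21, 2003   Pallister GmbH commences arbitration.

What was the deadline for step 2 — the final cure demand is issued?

Aug 28, 2003

Step 2 runs from Jul 24, 2003, when the default notice is delivered. 35 days after Jul 24, 2003 is Aug 28, 2003.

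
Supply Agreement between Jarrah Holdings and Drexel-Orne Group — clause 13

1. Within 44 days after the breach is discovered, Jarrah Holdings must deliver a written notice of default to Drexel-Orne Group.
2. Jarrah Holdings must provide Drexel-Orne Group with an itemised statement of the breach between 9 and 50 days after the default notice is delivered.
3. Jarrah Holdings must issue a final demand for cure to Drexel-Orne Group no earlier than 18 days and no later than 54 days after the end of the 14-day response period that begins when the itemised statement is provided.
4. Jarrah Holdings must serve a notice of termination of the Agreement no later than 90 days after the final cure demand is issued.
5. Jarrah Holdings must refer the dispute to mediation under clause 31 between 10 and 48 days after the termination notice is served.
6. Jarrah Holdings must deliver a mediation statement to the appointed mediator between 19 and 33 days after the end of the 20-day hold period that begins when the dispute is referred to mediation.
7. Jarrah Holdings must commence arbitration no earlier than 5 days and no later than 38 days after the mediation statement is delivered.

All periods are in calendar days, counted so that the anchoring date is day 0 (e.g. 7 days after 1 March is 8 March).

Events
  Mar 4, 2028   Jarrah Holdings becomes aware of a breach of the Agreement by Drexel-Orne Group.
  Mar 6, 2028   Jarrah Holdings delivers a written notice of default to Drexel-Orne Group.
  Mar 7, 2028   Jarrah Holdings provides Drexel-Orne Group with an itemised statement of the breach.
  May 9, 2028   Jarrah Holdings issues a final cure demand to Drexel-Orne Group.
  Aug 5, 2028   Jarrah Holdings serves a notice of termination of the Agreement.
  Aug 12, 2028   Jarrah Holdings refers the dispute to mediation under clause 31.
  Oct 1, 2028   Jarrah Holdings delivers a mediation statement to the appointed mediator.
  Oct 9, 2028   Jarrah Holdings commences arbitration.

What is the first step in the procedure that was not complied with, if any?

Step 1 — counting 44 days from Mar 4, 2028 (when the breach is discovered) gives a deadline of Apr 17, 2028; Mar 6, 2028 is within that limit.
Step 2 — 9 and 50 days from Mar 6, 2028 (when the default notice is delivered) are Mar 15, 2028 and Apr 25, 2028 respectively; done Mar 7, 2028 — 8 days before the window opened.
Later steps need not be reached.

Step 2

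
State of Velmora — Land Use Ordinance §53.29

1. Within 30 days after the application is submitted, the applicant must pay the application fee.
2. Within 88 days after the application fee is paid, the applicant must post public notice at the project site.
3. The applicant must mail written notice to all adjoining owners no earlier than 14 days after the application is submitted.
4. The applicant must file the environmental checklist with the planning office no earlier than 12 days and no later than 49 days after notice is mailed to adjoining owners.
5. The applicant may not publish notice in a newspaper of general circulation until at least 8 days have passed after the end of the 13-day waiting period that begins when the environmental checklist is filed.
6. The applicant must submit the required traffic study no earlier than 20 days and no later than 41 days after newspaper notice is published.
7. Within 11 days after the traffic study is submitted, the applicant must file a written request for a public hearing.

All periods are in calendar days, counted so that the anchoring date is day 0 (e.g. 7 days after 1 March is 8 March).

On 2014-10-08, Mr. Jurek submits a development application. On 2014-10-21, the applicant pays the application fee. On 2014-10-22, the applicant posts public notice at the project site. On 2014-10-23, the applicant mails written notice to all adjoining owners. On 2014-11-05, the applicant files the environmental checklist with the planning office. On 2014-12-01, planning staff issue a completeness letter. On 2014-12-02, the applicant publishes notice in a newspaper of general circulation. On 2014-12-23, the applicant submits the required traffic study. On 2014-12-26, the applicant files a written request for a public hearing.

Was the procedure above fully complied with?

(1) due by 2014-10-08 + 30 days = 2014-11-07; done 2014-10-21 — timely.
(2) due by 2014-10-21 + 88 days = 2015-01-17; 2014-10-22 is within that limit.
(3) permitted from 2014-10-08 + 14 days = 2014-10-22 onward; 2014-10-23 is on or after that date.
(4) the permitted window runs from 2014-10-23 + 12 = 2014-11-04 to 2014-10-23 + 49 = 2014-12-11; done 2014-11-05 — within the window.
(5) permitted from 2014-11-18 + 8 days = 2014-11-26 onward; 2014-12-02 is on or after that date.
(6) the permitted window runs from 2014-12-02 + 20 = 2014-12-22 to 2014-12-02 + 41 = 2015-01-12; done 2014-12-23 — within the window.
(7) due by 2014-12-23 + 11 days = 2015-01-03; done 2014-12-26 — timely.

Yes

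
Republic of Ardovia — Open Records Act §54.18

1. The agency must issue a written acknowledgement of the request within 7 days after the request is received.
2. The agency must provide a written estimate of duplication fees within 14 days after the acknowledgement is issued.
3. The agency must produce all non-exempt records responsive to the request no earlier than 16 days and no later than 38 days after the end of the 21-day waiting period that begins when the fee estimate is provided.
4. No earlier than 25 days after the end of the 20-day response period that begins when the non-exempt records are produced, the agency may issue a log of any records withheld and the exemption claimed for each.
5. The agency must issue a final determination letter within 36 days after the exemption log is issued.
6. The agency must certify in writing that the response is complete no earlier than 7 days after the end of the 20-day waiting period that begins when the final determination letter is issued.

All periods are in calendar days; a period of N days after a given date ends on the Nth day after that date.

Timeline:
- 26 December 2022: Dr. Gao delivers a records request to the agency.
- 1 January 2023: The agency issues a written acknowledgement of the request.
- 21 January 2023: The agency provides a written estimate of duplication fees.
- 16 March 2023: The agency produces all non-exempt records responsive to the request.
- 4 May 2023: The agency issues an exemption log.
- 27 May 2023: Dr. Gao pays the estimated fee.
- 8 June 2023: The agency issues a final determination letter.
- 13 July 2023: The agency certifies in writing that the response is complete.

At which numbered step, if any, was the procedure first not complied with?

Step 2

(1) due by 26 December 2022 + 7 days = 2 January 2023; 1 January 2023 is within that limit.
(2) due by 1 January 2023 + 14 days = 15 January 2023; not done until 21 January 2023, 6 days after the deadline.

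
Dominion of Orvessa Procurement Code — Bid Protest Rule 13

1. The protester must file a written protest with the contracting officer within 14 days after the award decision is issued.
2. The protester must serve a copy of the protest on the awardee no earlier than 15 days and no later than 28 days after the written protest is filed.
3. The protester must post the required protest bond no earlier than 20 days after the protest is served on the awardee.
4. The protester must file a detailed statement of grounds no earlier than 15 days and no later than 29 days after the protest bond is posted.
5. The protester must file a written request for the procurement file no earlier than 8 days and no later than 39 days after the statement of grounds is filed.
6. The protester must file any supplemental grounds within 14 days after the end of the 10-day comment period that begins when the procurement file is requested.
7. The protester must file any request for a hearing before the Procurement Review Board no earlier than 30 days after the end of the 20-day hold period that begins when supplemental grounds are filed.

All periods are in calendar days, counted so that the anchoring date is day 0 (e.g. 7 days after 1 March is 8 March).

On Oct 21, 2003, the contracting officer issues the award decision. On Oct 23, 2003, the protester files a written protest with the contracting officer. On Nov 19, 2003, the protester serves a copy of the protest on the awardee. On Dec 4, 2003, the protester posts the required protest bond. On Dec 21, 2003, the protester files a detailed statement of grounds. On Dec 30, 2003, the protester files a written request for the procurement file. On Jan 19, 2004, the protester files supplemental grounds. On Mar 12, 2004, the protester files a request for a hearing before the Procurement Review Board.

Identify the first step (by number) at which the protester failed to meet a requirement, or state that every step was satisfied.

Step 3

Step 1 — counting 14 days from Oct 21, 2003 (when the award decision is issued) gives a deadline of Nov 4, 2003; done Oct 23, 2003 — timely.
Step 2 — 15 and 28 days from Oct 23, 2003 (when the written protest is filed) are Nov 7, 2003 and Nov 20, 2003 respectively; done Nov 19, 2003, which is between those dates.
Step 3 — must wait 20 days from Nov 19, 2003 (when the protest is served on the awardee), so not before Dec 9, 2003; acted on Dec 4, 2003, 5 days prematurely.
The analysis stops there.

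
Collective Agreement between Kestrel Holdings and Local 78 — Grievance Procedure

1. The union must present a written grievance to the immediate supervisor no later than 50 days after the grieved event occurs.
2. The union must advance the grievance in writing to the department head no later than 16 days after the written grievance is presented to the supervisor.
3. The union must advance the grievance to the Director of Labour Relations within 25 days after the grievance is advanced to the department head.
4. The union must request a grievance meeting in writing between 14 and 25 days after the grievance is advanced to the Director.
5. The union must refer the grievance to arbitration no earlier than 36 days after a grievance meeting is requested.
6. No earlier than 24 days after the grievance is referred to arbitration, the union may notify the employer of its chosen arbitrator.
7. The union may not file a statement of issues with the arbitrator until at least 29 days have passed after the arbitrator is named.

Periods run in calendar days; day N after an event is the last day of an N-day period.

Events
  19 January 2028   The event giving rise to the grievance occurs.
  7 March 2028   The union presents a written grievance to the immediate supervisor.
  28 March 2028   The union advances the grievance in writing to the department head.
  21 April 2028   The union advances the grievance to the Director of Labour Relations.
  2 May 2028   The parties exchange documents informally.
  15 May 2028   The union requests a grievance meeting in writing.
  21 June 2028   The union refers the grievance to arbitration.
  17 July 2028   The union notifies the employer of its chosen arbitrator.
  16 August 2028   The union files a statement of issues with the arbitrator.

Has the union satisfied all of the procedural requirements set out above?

Step 1: 50 days after 19 January 2028 (when the grieved event occurs) is 9 March 2028; done 7 March 2028 — timely.
Step 2: 16 days after 7 March 2028 (when the written grievance is presented to the supervisor) is 23 March 2028; not done until 28 March 2028, 5 days after the deadline.
The analysis stops there.

No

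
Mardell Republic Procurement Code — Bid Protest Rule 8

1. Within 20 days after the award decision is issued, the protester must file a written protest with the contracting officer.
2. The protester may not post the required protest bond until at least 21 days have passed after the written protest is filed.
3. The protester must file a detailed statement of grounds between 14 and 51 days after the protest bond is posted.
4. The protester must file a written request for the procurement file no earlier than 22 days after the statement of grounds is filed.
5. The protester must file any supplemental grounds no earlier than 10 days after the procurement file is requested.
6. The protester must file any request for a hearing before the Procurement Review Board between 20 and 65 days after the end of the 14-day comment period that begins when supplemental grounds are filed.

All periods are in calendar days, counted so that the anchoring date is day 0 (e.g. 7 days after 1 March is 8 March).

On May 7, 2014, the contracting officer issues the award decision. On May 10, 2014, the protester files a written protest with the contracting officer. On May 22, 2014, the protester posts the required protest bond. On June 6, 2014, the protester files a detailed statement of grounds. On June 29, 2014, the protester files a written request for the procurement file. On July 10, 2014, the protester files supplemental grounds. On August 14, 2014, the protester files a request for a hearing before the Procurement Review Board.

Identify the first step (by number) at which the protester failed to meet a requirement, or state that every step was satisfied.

Step 2

Step 1: 20 days after May 7, 2014 (when the award decision is issued) is May 27, 2014; May 10, 2014 is within that limit.
Step 2: the earliest permitted date is 21 days after May 10, 2014 (when the written protest is filed), i.e. May 31, 2014; acted on May 22, 2014, 9 days prematurely.
That is the first point of non-compliance.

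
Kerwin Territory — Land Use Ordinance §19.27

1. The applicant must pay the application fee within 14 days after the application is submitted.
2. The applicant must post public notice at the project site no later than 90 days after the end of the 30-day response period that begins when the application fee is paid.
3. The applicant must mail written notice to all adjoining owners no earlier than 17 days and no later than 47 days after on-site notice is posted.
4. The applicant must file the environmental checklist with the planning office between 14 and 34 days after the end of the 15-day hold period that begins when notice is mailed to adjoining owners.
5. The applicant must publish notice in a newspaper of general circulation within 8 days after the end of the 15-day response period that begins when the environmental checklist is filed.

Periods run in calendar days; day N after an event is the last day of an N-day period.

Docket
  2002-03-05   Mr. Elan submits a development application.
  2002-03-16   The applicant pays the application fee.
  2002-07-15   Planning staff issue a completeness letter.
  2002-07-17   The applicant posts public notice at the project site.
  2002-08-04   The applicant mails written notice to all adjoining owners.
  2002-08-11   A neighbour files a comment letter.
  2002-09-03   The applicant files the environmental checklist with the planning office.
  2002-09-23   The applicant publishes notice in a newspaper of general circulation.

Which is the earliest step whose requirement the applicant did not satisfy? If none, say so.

Step 2

(1) due by 2002-03-05 + 14 days = 2002-03-19; completed 2002-03-16, before the deadline.
(2) due by 2002-04-15 + 90 days = 2002-07-14; not done until 2002-07-17, 3 days after the deadline.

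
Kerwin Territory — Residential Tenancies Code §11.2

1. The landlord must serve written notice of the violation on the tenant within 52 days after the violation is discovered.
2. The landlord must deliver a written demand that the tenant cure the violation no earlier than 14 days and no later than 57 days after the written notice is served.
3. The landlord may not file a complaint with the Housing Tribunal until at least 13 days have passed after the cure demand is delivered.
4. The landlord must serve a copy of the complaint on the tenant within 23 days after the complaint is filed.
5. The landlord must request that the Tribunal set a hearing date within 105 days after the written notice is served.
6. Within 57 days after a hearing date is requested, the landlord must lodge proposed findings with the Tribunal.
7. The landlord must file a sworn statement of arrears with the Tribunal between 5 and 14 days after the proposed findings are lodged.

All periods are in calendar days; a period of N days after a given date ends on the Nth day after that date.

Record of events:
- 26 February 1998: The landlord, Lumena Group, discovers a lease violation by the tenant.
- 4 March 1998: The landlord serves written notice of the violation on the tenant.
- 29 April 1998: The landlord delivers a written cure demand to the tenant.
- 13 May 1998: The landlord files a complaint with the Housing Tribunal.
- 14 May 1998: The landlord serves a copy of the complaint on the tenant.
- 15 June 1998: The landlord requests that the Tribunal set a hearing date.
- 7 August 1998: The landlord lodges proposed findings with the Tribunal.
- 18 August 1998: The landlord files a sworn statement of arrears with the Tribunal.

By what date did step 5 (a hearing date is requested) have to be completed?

17 June 1998

Step 5 runs from 4 March 1998, when the written notice is served. 105 days after 4 March 1998 is 17 June 1998.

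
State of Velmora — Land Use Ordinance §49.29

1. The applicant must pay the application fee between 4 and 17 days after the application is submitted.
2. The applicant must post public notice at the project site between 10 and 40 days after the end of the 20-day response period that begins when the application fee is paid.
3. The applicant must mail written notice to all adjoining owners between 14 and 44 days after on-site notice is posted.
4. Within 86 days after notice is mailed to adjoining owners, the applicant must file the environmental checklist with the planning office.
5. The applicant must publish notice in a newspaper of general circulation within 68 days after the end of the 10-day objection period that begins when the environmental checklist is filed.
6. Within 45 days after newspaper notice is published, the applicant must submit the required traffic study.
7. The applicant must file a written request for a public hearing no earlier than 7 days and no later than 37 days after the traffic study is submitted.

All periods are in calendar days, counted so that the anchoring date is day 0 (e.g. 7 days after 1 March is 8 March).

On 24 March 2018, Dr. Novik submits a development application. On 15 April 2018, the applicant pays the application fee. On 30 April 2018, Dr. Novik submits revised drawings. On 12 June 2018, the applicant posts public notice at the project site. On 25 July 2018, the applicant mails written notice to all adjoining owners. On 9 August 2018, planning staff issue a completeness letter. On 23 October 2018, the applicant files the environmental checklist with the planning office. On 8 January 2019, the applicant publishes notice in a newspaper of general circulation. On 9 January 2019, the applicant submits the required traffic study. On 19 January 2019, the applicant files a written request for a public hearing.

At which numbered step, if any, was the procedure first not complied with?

Step 1 — 4 and 17 days from 24 March 2018 (when the application is submitted) are 28 March 2018 and 10 April 2018 respectively; done 15 April 2018 — 5 days after the window closed.

Step 1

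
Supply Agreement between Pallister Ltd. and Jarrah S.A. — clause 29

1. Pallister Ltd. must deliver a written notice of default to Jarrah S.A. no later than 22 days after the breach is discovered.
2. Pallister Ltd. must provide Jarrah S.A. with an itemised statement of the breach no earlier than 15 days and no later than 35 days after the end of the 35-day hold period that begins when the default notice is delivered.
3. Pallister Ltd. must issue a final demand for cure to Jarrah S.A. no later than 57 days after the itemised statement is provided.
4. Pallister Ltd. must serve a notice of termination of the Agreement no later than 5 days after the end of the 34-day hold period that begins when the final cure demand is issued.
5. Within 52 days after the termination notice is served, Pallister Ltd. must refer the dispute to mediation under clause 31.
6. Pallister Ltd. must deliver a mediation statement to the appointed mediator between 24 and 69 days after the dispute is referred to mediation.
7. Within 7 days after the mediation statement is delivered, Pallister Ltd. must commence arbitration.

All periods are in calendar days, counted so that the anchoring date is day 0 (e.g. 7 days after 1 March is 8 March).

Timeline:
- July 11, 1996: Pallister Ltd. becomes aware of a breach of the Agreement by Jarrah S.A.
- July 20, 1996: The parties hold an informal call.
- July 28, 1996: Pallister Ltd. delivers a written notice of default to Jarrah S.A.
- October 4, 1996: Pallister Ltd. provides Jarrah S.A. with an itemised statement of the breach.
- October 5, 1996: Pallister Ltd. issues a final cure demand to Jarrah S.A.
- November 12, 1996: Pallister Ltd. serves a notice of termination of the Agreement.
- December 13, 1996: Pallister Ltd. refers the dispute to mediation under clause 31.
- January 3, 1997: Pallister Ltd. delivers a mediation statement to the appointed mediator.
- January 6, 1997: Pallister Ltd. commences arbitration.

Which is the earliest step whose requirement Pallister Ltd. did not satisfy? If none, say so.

Step 6

(1) due by July 11, 1996 + 22 days = August 2, 1996; July 28, 1996 is within that limit.
(2) the permitted window runs from September 1, 1996 + 15 = September 16, 1996 to September 1, 1996 + 35 = October 6, 1996; October 4, 1996 falls inside that range.
(3) due by October 4, 1996 + 57 days = November 30, 1996; October 5, 1996 is within that limit.
(4) due by November 8, 1996 + 5 days = November 13, 1996; November 12, 1996 is within that limit.
(5) due by November 12, 1996 + 52 days = January 3, 1997; done December 13, 1996 — timely.
(6) the permitted window runs from December 13, 1996 + 24 = January 6, 1997 to December 13, 1996 + 69 = February 20, 1997; January 3, 1997 is 3 days too early.
Later steps need not be reached.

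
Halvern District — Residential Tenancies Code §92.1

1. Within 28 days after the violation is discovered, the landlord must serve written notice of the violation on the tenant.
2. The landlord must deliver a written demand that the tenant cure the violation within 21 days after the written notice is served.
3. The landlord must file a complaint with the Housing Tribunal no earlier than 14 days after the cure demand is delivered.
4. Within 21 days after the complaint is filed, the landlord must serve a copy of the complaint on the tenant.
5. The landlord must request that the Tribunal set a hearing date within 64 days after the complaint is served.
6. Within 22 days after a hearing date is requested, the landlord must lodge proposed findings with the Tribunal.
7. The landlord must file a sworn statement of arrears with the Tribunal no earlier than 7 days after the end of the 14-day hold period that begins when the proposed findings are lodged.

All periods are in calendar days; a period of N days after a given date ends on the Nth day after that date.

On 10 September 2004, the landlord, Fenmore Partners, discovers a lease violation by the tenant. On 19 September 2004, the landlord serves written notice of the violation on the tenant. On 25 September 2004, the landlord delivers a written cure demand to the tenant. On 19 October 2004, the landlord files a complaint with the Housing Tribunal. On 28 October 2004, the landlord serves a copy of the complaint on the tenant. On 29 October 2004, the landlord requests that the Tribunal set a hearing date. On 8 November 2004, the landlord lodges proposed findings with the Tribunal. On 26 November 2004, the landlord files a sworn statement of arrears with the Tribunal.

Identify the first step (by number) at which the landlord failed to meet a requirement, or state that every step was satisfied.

(1) due by 10 September 2004 + 28 days = 8 October 2004; done 19 September 2004 — timely.
(2) due by 19 September 2004 + 21 days = 10 October 2004; done 25 September 2004 — timely.
(3) permitted from 25 September 2004 + 14 days = 9 October 2004 onward; 19 October 2004 is on or after that date.
(4) due by 19 October 2004 + 21 days = 9 November 2004; done 28 October 2004 — timely.
(5) due by 28 October 2004 + 64 days = 31 December 2004; 29 October 2004 is within that limit.
(6) due by 29 October 2004 + 22 days = 20 November 2004; 8 November 2004 is within that limit.
(7) permitted from 22 November 2004 + 7 days = 29 November 2004 onward; acted on 26 November 2004, 3 days prematurely.

Step 7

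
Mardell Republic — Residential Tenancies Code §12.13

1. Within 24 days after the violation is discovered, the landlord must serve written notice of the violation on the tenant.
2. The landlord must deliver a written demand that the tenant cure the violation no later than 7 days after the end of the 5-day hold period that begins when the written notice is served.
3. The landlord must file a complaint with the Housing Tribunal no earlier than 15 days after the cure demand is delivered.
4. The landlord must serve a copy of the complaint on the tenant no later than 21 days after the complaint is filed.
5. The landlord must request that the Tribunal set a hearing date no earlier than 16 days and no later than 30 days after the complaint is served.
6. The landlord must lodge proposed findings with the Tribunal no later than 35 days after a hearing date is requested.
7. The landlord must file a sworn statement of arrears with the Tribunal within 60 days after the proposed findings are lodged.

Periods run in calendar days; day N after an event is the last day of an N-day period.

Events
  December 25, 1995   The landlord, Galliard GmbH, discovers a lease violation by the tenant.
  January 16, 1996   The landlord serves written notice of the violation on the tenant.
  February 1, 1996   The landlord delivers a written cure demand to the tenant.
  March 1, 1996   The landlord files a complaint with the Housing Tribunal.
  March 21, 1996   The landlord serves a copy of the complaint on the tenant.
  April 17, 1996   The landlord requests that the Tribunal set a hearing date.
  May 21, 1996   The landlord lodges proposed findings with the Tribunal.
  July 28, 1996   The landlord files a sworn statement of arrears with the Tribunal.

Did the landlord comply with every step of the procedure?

No

(1) due by December 25, 1995 + 24 days = January 18, 1996; completed January 16, 1996, before the deadline.
(2) due by January 21, 1996 + 7 days = January 28, 1996; February 1, 1996 misses that deadline by 4 days.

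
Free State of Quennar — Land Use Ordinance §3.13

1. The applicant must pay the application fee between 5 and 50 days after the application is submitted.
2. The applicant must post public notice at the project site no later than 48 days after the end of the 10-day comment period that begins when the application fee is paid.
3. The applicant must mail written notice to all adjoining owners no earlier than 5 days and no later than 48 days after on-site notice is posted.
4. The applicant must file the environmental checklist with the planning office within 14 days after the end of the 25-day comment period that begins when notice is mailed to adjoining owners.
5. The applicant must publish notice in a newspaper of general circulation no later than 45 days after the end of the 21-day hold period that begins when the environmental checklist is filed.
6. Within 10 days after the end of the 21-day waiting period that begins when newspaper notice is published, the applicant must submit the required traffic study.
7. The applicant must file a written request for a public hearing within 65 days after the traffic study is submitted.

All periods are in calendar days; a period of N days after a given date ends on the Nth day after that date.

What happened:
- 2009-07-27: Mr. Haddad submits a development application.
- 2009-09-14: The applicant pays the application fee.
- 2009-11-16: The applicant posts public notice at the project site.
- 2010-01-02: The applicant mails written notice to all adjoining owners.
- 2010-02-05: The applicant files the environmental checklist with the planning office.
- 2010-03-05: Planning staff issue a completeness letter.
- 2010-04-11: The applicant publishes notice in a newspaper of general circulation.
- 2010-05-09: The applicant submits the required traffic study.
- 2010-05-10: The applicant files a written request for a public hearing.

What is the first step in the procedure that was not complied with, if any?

Step 2

Step 1 — 5 and 50 days from 2009-07-27 (when the application is submitted) are 2009-08-01 and 2009-09-15 respectively; done 2009-09-14, which is between those dates.
Step 2 — counting 48 days from 2009-09-24 (end of the 10-day comment period, which began when the application fee is paid on 2009-09-14) gives a deadline of 2009-11-11; done 2009-11-16 — 5 days late.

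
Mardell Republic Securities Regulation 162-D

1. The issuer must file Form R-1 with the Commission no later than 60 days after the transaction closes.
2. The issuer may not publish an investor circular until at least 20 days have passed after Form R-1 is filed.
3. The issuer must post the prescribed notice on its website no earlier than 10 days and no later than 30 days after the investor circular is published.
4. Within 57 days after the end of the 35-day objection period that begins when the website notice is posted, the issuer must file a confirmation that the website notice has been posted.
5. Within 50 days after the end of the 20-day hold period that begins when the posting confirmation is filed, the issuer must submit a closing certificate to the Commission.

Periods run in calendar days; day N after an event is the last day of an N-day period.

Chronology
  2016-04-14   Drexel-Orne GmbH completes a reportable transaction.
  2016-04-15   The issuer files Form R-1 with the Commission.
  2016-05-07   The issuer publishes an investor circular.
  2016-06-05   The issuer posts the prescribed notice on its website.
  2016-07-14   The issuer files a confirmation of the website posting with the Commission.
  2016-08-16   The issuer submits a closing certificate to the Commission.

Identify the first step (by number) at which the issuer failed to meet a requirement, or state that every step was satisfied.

None — every step was satisfied

Step 1 — counting 60 days from 2016-04-14 (when the transaction closes) gives a deadline of 2016-06-13; 2016-04-15 is within that limit.
Step 2 — must wait 20 days from 2016-04-15 (when Form R-1 is filed), so not before 2016-05-05; done 2016-05-07 — permitted.
Step 3 — 10 and 30 days from 2016-05-07 (when the investor circular is published) are 2016-05-17 and 2016-06-06 respectively; done 2016-06-05 — within the window.
Step 4 — counting 57 days from 2016-07-10 (end of the 35-day objection period, which began when the website notice is posted on 2016-06-05) gives a deadline of 2016-09-05; completed 2016-07-14, before the deadline.
Step 5 — counting 50 days from 2016-08-03 (end of the 20-day hold period, which began when the posting confirmation is filed on 2016-07-14) gives a deadline of 2016-09-22; completed 2016-08-16, before the deadline.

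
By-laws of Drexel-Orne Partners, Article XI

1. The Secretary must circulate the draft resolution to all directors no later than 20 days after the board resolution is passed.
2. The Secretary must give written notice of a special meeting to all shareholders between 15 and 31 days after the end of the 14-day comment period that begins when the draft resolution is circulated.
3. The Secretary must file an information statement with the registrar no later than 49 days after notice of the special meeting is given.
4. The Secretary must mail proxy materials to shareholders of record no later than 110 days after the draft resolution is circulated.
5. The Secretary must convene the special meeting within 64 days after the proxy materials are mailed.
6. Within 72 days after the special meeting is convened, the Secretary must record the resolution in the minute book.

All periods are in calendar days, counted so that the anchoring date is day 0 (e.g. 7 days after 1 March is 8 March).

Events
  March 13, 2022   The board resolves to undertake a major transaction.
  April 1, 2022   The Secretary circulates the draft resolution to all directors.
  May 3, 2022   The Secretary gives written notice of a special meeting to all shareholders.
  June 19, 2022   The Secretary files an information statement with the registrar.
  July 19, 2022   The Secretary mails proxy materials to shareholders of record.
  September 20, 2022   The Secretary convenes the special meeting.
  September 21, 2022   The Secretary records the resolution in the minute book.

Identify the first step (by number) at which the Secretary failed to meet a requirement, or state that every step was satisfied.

Step 1: 20 days after March 13, 2022 (when the board resolution is passed) is April 2, 2022; completed April 1, 2022, before the deadline.
Step 2: the window is 15–31 days after April 15, 2022 (end of the 14-day comment period, which began when the draft resolution is circulated on April 1, 2022), so April 30, 2022 through May 16, 2022; done May 3, 2022, which is between those dates.
Step 3: 49 days after May 3, 2022 (when notice of the special meeting is given) is June 21, 2022; completed June 19, 2022, before the deadline.
Step 4: 110 days after April 1, 2022 (when the draft resolution is circulated) is July 20, 2022; done July 19, 2022 — timely.
Step 5: 64 days after July 19, 2022 (when the proxy materials are mailed) is September 21, 2022; September 20, 2022 is within that limit.
Step 6: 72 days after September 20, 2022 (when the special meeting is convened) is December 1, 2022; September 21, 2022 is within that limit.

None — every step was satisfied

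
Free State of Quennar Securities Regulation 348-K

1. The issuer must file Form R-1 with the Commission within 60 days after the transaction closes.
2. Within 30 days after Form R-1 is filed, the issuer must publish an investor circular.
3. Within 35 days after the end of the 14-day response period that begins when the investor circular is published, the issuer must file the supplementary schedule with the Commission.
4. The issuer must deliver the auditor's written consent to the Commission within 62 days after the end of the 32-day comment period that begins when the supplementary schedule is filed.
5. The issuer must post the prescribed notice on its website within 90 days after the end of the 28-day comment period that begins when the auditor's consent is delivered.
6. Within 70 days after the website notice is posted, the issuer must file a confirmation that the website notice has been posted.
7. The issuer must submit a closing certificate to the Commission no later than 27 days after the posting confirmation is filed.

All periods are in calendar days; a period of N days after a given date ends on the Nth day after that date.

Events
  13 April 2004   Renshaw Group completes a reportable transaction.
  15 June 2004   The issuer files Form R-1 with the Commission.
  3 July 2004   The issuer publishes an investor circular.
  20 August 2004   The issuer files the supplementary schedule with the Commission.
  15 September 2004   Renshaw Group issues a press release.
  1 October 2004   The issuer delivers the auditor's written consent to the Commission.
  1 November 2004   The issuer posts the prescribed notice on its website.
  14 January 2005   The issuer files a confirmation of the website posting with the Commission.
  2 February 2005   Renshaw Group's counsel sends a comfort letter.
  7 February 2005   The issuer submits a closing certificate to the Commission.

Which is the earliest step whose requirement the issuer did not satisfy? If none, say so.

(1) due by 13 April 2004 + 60 days = 12 June 2004; 15 June 2004 misses that deadline by 3 days.

Step 1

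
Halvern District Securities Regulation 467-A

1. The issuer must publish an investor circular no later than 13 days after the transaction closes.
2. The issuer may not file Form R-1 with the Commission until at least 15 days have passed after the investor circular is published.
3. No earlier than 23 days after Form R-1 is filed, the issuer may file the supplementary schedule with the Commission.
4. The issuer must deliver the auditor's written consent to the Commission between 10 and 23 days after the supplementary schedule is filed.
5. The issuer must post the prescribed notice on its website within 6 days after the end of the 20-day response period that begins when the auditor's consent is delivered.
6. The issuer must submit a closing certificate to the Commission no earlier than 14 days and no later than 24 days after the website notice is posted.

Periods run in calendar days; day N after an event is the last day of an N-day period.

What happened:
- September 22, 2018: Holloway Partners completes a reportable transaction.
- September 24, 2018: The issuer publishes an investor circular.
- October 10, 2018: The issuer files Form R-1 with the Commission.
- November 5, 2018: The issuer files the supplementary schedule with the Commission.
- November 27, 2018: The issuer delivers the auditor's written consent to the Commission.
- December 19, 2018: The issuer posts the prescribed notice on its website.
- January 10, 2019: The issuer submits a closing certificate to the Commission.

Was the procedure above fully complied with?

Yes

(1) due by September 22, 2018 + 13 days = October 5, 2018; done September 24, 2018 — timely.
(2) permitted from September 24, 2018 + 15 days = October 9, 2018 onward; done October 10, 2018 — permitted.
(3) permitted from October 10, 2018 + 23 days = November 2, 2018 onward; done November 5, 2018 — permitted.
(4) the permitted window runs from November 5, 2018 + 10 = November 15, 2018 to November 5, 2018 + 23 = November 28, 2018; done November 27, 2018, which is between those dates.
(5) due by December 17, 2018 + 6 days = December 23, 2018; done December 19, 2018 — timely.
(6) the permitted window runs from December 19, 2018 + 14 = January 2, 2019 to December 19, 2018 + 24 = January 12, 2019; done January 10, 2019, which is between those dates.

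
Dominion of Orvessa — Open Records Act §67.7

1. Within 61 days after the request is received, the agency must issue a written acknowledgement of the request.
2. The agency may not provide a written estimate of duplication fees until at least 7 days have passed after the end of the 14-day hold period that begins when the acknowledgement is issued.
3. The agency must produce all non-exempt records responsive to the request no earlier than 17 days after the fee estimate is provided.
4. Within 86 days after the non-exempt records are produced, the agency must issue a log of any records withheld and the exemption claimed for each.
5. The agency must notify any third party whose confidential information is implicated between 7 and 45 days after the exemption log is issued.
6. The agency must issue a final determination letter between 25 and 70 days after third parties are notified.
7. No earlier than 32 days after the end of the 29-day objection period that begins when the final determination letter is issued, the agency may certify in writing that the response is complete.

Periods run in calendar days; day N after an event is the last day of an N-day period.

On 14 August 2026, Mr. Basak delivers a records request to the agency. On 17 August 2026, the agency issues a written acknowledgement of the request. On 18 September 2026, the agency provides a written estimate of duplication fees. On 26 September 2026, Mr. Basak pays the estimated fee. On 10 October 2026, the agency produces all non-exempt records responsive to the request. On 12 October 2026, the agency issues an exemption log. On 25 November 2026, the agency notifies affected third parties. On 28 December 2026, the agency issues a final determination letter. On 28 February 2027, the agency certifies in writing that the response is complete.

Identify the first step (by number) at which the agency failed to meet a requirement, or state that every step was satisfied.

None — every step was satisfied

Step 1: 61 days after 14 August 2026 (when the request is received) is 14 October 2026; done 17 August 2026 — timely.
Step 2: the earliest permitted date is 7 days after 31 August 2026 (end of the 14-day hold period, which began when the acknowledgement is issued on 17 August 2026), i.e. 7 September 2026; done 18 September 2026, after the minimum wait.
Step 3: the earliest permitted date is 17 days after 18 September 2026 (when the fee estimate is provided), i.e. 5 October 2026; done 10 October 2026 — permitted.
Step 4: 86 days after 10 October 2026 (when the non-exempt records are produced) is 4 January 2027; done 12 October 2026 — timely.
Step 5: the window is 7–45 days after 12 October 2026 (when the exemption log is issued), so 19 October 2026 through 26 November 2026; done 25 November 2026 — within the window.
Step 6: the window is 25–70 days after 25 November 2026 (when third parties are notified), so 20 December 2026 through 3 February 2027; done 28 December 2026 — within the window.
Step 7: the earliest permitted date is 32 days after 26 January 2027 (end of the 29-day objection period, which began when the final determination letter is issued on 28 December 2026), i.e. 27 February 2027; 28 February 2027 is on or after that date.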